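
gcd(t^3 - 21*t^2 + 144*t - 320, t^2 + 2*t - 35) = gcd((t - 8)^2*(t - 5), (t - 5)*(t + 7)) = t - 5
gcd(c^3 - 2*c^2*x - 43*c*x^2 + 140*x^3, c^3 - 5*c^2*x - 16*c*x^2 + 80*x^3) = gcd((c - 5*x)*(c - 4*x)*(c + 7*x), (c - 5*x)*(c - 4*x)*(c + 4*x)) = c^2 - 9*c*x + 20*x^2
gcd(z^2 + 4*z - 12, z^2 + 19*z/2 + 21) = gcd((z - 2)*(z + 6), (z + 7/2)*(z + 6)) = z + 6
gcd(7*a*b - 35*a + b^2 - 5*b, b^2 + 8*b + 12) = 1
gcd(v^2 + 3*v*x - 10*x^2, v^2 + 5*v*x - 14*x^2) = -v + 2*x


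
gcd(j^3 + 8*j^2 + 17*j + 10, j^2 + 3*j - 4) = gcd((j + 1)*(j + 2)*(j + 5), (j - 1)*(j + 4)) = 1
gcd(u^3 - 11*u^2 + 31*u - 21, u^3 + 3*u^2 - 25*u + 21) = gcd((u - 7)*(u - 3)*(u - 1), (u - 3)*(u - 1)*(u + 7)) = u^2 - 4*u + 3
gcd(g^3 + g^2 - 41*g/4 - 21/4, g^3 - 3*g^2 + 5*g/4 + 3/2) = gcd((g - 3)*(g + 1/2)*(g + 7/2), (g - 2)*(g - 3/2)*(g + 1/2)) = g + 1/2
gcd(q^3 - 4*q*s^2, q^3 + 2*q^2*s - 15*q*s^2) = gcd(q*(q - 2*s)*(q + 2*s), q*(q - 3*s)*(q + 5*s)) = q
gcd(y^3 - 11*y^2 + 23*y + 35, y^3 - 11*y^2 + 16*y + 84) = y - 7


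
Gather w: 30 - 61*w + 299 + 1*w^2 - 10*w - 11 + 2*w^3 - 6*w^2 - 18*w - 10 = 2*w^3 - 5*w^2 - 89*w + 308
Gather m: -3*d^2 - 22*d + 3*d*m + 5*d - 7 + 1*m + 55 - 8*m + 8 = -3*d^2 - 17*d + m*(3*d - 7) + 56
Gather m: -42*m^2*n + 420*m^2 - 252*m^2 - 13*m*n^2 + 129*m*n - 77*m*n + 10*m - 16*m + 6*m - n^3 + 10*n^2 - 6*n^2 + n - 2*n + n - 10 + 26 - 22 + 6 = m^2*(168 - 42*n) + m*(-13*n^2 + 52*n) - n^3 + 4*n^2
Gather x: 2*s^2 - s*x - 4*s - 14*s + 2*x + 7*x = 2*s^2 - 18*s + x*(9 - s)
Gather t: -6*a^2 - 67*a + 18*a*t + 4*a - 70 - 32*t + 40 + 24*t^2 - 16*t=-6*a^2 - 63*a + 24*t^2 + t*(18*a - 48) - 30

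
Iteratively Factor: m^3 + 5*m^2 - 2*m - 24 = (m + 4)*(m^2 + m - 6) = (m + 3)*(m + 4)*(m - 2)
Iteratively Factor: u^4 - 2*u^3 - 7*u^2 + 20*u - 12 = (u - 2)*(u^3 - 7*u + 6) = (u - 2)^2*(u^2 + 2*u - 3) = (u - 2)^2*(u + 3)*(u - 1)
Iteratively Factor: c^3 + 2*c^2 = (c)*(c^2 + 2*c) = c*(c + 2)*(c)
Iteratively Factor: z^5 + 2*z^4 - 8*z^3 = (z)*(z^4 + 2*z^3 - 8*z^2) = z*(z + 4)*(z^3 - 2*z^2) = z^2*(z + 4)*(z^2 - 2*z) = z^3*(z + 4)*(z - 2)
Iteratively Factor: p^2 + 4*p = (p)*(p + 4)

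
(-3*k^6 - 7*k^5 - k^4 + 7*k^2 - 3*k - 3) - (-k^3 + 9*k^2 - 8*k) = -3*k^6 - 7*k^5 - k^4 + k^3 - 2*k^2 + 5*k - 3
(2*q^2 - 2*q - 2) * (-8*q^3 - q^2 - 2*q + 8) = -16*q^5 + 14*q^4 + 14*q^3 + 22*q^2 - 12*q - 16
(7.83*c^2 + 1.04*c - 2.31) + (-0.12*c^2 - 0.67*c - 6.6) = 7.71*c^2 + 0.37*c - 8.91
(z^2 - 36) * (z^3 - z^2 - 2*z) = z^5 - z^4 - 38*z^3 + 36*z^2 + 72*z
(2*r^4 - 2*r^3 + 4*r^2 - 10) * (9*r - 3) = 18*r^5 - 24*r^4 + 42*r^3 - 12*r^2 - 90*r + 30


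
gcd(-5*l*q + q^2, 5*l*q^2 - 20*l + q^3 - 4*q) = 1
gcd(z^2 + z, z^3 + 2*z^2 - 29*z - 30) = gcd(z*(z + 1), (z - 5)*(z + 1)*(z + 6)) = z + 1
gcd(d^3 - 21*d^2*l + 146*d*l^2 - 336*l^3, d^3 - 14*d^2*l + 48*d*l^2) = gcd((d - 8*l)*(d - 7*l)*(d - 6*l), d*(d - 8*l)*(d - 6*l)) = d^2 - 14*d*l + 48*l^2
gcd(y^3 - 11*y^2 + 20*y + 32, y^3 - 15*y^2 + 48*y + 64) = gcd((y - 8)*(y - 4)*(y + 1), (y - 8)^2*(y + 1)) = y^2 - 7*y - 8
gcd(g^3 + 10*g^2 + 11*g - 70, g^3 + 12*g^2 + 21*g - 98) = g^2 + 5*g - 14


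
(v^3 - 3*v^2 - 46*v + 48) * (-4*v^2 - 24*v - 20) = -4*v^5 - 12*v^4 + 236*v^3 + 972*v^2 - 232*v - 960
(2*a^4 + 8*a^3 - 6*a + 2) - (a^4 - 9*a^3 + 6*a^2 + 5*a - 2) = a^4 + 17*a^3 - 6*a^2 - 11*a + 4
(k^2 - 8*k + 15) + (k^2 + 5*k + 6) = 2*k^2 - 3*k + 21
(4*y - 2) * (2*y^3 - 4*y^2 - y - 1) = 8*y^4 - 20*y^3 + 4*y^2 - 2*y + 2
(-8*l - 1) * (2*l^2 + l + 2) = -16*l^3 - 10*l^2 - 17*l - 2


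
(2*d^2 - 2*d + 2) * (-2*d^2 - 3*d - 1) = -4*d^4 - 2*d^3 - 4*d - 2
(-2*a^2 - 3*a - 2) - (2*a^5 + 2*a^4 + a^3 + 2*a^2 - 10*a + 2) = -2*a^5 - 2*a^4 - a^3 - 4*a^2 + 7*a - 4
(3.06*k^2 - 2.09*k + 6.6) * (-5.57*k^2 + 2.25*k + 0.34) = -17.0442*k^4 + 18.5263*k^3 - 40.4241*k^2 + 14.1394*k + 2.244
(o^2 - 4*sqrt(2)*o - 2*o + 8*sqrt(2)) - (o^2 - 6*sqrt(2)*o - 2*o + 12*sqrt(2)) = 2*sqrt(2)*o - 4*sqrt(2)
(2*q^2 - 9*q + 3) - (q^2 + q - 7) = q^2 - 10*q + 10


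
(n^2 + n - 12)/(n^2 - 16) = (n - 3)/(n - 4)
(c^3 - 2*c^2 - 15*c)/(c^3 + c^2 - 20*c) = (c^2 - 2*c - 15)/(c^2 + c - 20)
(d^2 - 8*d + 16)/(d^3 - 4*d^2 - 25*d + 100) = (d - 4)/(d^2 - 25)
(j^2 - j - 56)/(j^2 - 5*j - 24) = (j + 7)/(j + 3)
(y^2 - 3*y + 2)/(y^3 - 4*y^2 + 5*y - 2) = 1/(y - 1)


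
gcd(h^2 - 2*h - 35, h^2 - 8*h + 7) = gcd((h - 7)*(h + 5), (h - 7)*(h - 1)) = h - 7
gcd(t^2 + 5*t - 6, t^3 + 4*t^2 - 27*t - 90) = t + 6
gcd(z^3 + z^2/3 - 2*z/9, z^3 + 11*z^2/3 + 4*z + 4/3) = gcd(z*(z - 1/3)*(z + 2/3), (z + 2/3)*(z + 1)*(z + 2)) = z + 2/3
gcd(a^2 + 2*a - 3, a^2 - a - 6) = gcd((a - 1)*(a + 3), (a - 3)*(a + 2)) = 1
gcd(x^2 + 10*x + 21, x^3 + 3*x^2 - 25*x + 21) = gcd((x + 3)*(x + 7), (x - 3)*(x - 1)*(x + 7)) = x + 7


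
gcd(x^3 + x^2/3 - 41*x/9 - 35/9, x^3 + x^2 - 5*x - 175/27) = x^2 - 2*x/3 - 35/9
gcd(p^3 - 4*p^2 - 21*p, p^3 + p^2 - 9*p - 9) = p + 3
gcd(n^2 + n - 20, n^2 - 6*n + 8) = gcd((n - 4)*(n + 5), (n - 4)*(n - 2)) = n - 4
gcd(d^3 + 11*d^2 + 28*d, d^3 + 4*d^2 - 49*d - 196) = d^2 + 11*d + 28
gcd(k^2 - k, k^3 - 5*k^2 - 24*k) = k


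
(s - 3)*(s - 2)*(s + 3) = s^3 - 2*s^2 - 9*s + 18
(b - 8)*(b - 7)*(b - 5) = b^3 - 20*b^2 + 131*b - 280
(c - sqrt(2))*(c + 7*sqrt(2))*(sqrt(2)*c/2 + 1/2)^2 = c^4/2 + 7*sqrt(2)*c^3/2 - 3*c^2/4 - 11*sqrt(2)*c/2 - 7/2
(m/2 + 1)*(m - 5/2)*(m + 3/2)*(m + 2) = m^4/2 + 3*m^3/2 - 15*m^2/8 - 19*m/2 - 15/2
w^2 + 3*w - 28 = (w - 4)*(w + 7)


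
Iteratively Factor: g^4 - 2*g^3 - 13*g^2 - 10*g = (g)*(g^3 - 2*g^2 - 13*g - 10) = g*(g + 2)*(g^2 - 4*g - 5) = g*(g + 1)*(g + 2)*(g - 5)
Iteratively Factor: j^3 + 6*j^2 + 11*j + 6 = (j + 1)*(j^2 + 5*j + 6) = (j + 1)*(j + 2)*(j + 3)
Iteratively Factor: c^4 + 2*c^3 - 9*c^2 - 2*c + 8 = (c - 2)*(c^3 + 4*c^2 - c - 4) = (c - 2)*(c - 1)*(c^2 + 5*c + 4) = (c - 2)*(c - 1)*(c + 4)*(c + 1)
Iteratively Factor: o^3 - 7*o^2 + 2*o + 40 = (o - 5)*(o^2 - 2*o - 8) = (o - 5)*(o + 2)*(o - 4)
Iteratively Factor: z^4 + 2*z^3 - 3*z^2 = (z - 1)*(z^3 + 3*z^2) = z*(z - 1)*(z^2 + 3*z) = z*(z - 1)*(z + 3)*(z)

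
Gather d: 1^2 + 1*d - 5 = d - 4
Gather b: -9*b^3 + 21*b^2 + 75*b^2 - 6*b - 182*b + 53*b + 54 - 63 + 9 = -9*b^3 + 96*b^2 - 135*b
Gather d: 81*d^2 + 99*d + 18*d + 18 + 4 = 81*d^2 + 117*d + 22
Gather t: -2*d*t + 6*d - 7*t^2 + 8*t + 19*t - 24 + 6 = 6*d - 7*t^2 + t*(27 - 2*d) - 18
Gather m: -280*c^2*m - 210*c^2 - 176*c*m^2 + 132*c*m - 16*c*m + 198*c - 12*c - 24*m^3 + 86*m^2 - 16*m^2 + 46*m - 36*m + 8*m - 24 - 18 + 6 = -210*c^2 + 186*c - 24*m^3 + m^2*(70 - 176*c) + m*(-280*c^2 + 116*c + 18) - 36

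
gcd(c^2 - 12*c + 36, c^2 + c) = 1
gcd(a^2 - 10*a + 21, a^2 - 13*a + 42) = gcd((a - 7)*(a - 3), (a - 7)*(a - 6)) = a - 7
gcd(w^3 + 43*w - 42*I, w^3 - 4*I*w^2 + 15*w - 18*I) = w^2 - 7*I*w - 6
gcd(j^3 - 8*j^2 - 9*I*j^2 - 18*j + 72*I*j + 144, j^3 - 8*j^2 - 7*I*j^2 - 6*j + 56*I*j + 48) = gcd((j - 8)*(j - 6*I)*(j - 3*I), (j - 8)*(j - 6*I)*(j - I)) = j^2 + j*(-8 - 6*I) + 48*I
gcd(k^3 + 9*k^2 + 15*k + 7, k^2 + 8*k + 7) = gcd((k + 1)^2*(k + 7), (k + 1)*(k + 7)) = k^2 + 8*k + 7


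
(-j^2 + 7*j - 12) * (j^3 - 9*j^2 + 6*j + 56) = -j^5 + 16*j^4 - 81*j^3 + 94*j^2 + 320*j - 672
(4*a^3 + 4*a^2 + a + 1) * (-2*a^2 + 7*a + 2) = -8*a^5 + 20*a^4 + 34*a^3 + 13*a^2 + 9*a + 2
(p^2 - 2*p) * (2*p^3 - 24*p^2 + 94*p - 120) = 2*p^5 - 28*p^4 + 142*p^3 - 308*p^2 + 240*p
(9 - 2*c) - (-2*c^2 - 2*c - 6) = 2*c^2 + 15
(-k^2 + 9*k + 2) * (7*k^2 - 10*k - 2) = -7*k^4 + 73*k^3 - 74*k^2 - 38*k - 4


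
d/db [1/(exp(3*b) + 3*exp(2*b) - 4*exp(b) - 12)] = (-3*exp(2*b) - 6*exp(b) + 4)*exp(b)/(exp(3*b) + 3*exp(2*b) - 4*exp(b) - 12)^2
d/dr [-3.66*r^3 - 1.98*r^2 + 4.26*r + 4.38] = -10.98*r^2 - 3.96*r + 4.26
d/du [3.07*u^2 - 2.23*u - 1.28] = 6.14*u - 2.23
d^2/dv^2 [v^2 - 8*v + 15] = 2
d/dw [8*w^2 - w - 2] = 16*w - 1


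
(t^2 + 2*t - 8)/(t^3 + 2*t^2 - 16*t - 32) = (t - 2)/(t^2 - 2*t - 8)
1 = 1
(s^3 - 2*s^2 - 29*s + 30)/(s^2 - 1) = (s^2 - s - 30)/(s + 1)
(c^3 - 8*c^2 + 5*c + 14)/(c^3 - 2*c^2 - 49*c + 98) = (c + 1)/(c + 7)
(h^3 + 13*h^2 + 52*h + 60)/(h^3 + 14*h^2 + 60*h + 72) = (h + 5)/(h + 6)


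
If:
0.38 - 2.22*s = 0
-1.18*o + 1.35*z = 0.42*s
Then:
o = 1.14406779661017*z - 0.0609253321117728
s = 0.17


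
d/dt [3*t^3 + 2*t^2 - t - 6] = 9*t^2 + 4*t - 1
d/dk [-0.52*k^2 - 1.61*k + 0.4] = -1.04*k - 1.61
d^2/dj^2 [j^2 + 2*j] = 2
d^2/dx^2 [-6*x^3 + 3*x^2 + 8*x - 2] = 6 - 36*x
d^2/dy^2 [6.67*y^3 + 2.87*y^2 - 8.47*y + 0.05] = 40.02*y + 5.74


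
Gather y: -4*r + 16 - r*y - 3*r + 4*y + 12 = -7*r + y*(4 - r) + 28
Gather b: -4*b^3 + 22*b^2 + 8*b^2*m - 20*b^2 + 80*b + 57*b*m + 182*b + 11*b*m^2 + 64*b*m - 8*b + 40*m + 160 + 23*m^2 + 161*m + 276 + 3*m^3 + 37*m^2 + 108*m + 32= -4*b^3 + b^2*(8*m + 2) + b*(11*m^2 + 121*m + 254) + 3*m^3 + 60*m^2 + 309*m + 468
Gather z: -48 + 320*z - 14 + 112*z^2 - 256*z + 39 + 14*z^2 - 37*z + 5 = 126*z^2 + 27*z - 18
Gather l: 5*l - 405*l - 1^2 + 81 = 80 - 400*l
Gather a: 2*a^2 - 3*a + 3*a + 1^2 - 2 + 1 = 2*a^2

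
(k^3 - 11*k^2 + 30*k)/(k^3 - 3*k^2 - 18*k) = (k - 5)/(k + 3)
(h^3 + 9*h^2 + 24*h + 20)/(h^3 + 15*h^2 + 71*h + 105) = (h^2 + 4*h + 4)/(h^2 + 10*h + 21)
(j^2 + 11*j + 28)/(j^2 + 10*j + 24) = (j + 7)/(j + 6)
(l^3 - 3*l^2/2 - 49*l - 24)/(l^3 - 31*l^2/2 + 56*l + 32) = (l + 6)/(l - 8)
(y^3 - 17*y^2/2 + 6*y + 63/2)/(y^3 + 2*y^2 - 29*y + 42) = (2*y^2 - 11*y - 21)/(2*(y^2 + 5*y - 14))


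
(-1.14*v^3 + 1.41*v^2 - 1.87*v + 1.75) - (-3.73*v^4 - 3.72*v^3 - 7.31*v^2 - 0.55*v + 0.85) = 3.73*v^4 + 2.58*v^3 + 8.72*v^2 - 1.32*v + 0.9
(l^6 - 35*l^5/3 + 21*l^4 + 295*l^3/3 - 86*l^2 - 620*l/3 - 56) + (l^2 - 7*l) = l^6 - 35*l^5/3 + 21*l^4 + 295*l^3/3 - 85*l^2 - 641*l/3 - 56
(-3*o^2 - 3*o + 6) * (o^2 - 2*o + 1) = -3*o^4 + 3*o^3 + 9*o^2 - 15*o + 6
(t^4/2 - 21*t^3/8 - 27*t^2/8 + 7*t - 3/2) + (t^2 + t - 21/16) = t^4/2 - 21*t^3/8 - 19*t^2/8 + 8*t - 45/16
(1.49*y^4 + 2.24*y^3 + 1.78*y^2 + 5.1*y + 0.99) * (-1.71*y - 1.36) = -2.5479*y^5 - 5.8568*y^4 - 6.0902*y^3 - 11.1418*y^2 - 8.6289*y - 1.3464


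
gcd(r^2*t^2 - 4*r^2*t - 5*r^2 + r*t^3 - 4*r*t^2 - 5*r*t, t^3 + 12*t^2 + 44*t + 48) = 1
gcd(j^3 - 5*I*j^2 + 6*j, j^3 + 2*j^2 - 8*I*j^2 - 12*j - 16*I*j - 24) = j - 6*I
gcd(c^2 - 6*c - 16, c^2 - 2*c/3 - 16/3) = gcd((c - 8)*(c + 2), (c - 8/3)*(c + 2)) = c + 2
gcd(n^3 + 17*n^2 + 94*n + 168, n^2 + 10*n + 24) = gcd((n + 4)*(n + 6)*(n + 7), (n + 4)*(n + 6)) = n^2 + 10*n + 24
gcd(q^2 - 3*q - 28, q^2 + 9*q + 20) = q + 4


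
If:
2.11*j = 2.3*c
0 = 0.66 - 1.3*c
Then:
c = 0.51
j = 0.55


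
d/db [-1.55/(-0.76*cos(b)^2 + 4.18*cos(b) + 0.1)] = (2.356*cos(b) - 6.479)*sin(b)/(-0.76*cos(b)^2 + 4.18*cos(b) + 0.1)^2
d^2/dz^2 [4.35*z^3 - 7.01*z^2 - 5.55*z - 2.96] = 26.1*z - 14.02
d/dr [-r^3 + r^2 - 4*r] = -3*r^2 + 2*r - 4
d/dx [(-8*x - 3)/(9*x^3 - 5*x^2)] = (144*x^2 + 41*x - 30)/(x^3*(81*x^2 - 90*x + 25))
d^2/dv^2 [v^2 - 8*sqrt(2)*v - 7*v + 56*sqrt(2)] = 2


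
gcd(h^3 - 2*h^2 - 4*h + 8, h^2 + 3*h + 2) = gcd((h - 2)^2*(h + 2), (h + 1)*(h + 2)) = h + 2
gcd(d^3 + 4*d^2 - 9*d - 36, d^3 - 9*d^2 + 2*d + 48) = d - 3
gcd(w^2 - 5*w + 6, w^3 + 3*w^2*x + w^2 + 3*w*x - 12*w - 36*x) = w - 3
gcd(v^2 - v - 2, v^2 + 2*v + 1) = v + 1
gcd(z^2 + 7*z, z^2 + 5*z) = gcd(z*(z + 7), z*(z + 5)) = z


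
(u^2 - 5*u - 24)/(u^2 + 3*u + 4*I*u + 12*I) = (u - 8)/(u + 4*I)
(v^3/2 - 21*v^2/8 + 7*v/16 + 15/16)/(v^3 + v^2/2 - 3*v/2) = (8*v^3 - 42*v^2 + 7*v + 15)/(8*v*(2*v^2 + v - 3))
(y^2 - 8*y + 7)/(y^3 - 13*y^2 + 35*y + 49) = (y - 1)/(y^2 - 6*y - 7)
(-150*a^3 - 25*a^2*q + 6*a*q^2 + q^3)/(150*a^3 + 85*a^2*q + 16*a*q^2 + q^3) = (-5*a + q)/(5*a + q)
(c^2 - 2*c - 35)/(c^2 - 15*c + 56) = (c + 5)/(c - 8)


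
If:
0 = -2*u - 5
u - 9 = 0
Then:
No Solution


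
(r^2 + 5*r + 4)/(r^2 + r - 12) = (r + 1)/(r - 3)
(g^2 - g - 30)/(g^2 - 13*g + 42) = (g + 5)/(g - 7)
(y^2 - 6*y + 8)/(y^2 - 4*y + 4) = (y - 4)/(y - 2)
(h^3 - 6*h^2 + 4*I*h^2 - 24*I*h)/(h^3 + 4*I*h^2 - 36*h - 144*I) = h/(h + 6)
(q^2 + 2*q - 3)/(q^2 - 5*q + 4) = (q + 3)/(q - 4)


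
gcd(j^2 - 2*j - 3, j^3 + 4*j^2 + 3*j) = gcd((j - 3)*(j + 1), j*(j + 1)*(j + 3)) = j + 1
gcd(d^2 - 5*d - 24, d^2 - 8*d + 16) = 1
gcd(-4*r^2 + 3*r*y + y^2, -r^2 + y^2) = -r + y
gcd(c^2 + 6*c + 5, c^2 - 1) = c + 1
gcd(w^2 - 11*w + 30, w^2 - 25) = w - 5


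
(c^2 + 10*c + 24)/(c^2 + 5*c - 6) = (c + 4)/(c - 1)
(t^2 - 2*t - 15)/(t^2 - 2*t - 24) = (-t^2 + 2*t + 15)/(-t^2 + 2*t + 24)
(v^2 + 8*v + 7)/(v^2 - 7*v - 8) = (v + 7)/(v - 8)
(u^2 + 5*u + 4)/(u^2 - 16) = (u + 1)/(u - 4)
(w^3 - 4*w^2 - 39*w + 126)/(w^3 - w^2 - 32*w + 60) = (w^2 - 10*w + 21)/(w^2 - 7*w + 10)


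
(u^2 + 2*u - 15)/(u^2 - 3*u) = (u + 5)/u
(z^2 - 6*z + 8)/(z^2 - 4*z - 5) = (-z^2 + 6*z - 8)/(-z^2 + 4*z + 5)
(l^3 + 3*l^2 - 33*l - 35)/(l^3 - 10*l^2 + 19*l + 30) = (l + 7)/(l - 6)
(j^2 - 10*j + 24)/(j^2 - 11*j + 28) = (j - 6)/(j - 7)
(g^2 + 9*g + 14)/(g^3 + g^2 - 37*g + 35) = (g + 2)/(g^2 - 6*g + 5)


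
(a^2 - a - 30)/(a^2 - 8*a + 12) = (a + 5)/(a - 2)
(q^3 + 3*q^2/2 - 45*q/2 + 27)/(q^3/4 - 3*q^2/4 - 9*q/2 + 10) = 2*(2*q^3 + 3*q^2 - 45*q + 54)/(q^3 - 3*q^2 - 18*q + 40)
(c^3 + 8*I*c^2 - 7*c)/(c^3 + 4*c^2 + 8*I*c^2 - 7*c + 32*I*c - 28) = c/(c + 4)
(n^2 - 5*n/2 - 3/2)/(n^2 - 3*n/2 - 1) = (n - 3)/(n - 2)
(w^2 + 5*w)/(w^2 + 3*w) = (w + 5)/(w + 3)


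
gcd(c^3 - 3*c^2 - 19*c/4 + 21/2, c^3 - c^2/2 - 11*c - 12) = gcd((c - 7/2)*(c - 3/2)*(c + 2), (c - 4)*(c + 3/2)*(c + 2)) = c + 2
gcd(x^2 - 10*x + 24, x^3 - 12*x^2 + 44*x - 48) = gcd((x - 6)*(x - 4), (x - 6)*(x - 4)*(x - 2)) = x^2 - 10*x + 24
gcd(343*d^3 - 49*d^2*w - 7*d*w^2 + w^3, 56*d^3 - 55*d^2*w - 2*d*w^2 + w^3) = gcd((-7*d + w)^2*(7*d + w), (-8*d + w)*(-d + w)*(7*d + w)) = 7*d + w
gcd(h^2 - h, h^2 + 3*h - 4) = h - 1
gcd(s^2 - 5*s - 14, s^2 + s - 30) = 1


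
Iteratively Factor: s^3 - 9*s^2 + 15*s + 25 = (s - 5)*(s^2 - 4*s - 5) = (s - 5)^2*(s + 1)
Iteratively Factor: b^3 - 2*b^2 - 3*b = (b - 3)*(b^2 + b) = b*(b - 3)*(b + 1)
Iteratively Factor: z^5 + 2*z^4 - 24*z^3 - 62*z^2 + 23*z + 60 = (z - 5)*(z^4 + 7*z^3 + 11*z^2 - 7*z - 12) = (z - 5)*(z + 3)*(z^3 + 4*z^2 - z - 4) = (z - 5)*(z + 1)*(z + 3)*(z^2 + 3*z - 4) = (z - 5)*(z - 1)*(z + 1)*(z + 3)*(z + 4)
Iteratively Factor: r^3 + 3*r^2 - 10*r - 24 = (r + 4)*(r^2 - r - 6) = (r + 2)*(r + 4)*(r - 3)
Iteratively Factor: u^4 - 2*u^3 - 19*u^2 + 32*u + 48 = (u - 4)*(u^3 + 2*u^2 - 11*u - 12) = (u - 4)*(u + 1)*(u^2 + u - 12) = (u - 4)*(u - 3)*(u + 1)*(u + 4)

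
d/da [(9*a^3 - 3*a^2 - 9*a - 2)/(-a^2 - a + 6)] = (-9*a^4 - 18*a^3 + 156*a^2 - 40*a - 56)/(a^4 + 2*a^3 - 11*a^2 - 12*a + 36)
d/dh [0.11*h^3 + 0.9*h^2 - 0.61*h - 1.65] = 0.33*h^2 + 1.8*h - 0.61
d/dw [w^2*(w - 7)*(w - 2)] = w*(4*w^2 - 27*w + 28)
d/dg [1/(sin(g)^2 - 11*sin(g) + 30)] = (11 - 2*sin(g))*cos(g)/(sin(g)^2 - 11*sin(g) + 30)^2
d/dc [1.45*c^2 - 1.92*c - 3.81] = 2.9*c - 1.92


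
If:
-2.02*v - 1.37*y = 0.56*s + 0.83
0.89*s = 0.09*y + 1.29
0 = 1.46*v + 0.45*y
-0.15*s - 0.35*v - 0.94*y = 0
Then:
No Solution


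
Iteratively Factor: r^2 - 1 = (r + 1)*(r - 1)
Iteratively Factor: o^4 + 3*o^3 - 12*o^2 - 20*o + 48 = (o - 2)*(o^3 + 5*o^2 - 2*o - 24) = (o - 2)*(o + 3)*(o^2 + 2*o - 8) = (o - 2)^2*(o + 3)*(o + 4)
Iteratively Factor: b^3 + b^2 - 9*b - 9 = (b + 3)*(b^2 - 2*b - 3) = (b - 3)*(b + 3)*(b + 1)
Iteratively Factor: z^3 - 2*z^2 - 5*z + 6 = (z + 2)*(z^2 - 4*z + 3) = (z - 3)*(z + 2)*(z - 1)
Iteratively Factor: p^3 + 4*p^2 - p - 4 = (p - 1)*(p^2 + 5*p + 4) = (p - 1)*(p + 1)*(p + 4)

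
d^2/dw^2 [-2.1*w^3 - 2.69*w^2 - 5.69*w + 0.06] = -12.6*w - 5.38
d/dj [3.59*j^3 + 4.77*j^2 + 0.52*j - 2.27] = 10.77*j^2 + 9.54*j + 0.52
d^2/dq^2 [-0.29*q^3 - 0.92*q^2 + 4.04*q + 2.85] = -1.74*q - 1.84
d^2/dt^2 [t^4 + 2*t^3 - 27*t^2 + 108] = 12*t^2 + 12*t - 54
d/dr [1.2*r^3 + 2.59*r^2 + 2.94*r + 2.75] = 3.6*r^2 + 5.18*r + 2.94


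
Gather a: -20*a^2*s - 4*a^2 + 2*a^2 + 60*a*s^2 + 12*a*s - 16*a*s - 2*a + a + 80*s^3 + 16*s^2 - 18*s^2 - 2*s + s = a^2*(-20*s - 2) + a*(60*s^2 - 4*s - 1) + 80*s^3 - 2*s^2 - s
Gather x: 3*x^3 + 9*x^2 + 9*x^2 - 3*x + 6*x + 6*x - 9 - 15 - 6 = 3*x^3 + 18*x^2 + 9*x - 30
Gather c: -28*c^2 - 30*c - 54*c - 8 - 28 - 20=-28*c^2 - 84*c - 56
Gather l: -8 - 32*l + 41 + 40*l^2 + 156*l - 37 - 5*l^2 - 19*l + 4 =35*l^2 + 105*l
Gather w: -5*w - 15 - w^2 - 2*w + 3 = -w^2 - 7*w - 12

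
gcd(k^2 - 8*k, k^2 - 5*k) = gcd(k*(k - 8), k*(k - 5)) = k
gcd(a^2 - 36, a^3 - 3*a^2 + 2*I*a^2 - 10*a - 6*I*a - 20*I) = 1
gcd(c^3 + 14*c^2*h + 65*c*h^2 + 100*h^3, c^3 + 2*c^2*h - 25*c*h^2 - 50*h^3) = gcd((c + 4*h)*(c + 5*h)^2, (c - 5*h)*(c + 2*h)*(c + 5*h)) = c + 5*h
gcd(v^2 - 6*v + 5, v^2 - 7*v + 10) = v - 5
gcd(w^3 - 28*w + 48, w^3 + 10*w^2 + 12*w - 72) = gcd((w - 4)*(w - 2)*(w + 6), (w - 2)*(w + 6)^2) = w^2 + 4*w - 12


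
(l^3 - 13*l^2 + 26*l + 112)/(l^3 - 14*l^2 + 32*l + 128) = (l - 7)/(l - 8)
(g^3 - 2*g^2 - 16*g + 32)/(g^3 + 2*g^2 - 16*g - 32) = (g - 2)/(g + 2)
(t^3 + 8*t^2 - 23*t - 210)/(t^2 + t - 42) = (t^2 + t - 30)/(t - 6)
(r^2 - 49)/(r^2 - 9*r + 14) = (r + 7)/(r - 2)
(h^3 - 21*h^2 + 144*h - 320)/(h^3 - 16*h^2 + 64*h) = (h - 5)/h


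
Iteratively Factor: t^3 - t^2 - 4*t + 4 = (t + 2)*(t^2 - 3*t + 2) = (t - 2)*(t + 2)*(t - 1)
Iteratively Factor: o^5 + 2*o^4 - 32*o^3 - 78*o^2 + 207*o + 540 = (o + 3)*(o^4 - o^3 - 29*o^2 + 9*o + 180) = (o - 3)*(o + 3)*(o^3 + 2*o^2 - 23*o - 60) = (o - 3)*(o + 3)*(o + 4)*(o^2 - 2*o - 15) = (o - 3)*(o + 3)^2*(o + 4)*(o - 5)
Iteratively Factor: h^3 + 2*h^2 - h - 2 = (h + 1)*(h^2 + h - 2) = (h - 1)*(h + 1)*(h + 2)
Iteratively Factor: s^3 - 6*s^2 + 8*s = (s - 4)*(s^2 - 2*s) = s*(s - 4)*(s - 2)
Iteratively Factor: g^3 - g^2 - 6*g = (g)*(g^2 - g - 6) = g*(g - 3)*(g + 2)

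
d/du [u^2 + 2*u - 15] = 2*u + 2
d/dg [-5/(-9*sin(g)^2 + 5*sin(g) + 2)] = 5*(5 - 18*sin(g))*cos(g)/(-9*sin(g)^2 + 5*sin(g) + 2)^2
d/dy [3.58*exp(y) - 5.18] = 3.58*exp(y)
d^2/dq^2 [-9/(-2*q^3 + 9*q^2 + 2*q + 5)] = 18*(3*(3 - 2*q)*(-2*q^3 + 9*q^2 + 2*q + 5) - 4*(-3*q^2 + 9*q + 1)^2)/(-2*q^3 + 9*q^2 + 2*q + 5)^3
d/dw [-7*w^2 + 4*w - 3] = 4 - 14*w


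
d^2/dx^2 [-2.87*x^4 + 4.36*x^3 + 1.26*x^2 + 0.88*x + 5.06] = -34.44*x^2 + 26.16*x + 2.52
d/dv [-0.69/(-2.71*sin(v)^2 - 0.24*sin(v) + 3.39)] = -(3.7398*sin(v) + 0.1656)*cos(v)/(2.71*sin(v)^2 + 0.24*sin(v) - 3.39)^2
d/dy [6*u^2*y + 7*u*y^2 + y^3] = 6*u^2 + 14*u*y + 3*y^2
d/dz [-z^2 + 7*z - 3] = 7 - 2*z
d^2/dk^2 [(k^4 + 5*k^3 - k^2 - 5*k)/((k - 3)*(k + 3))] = 2*(k^6 - 27*k^4 + 40*k^3 + 459*k^2 + 1080*k - 81)/(k^6 - 27*k^4 + 243*k^2 - 729)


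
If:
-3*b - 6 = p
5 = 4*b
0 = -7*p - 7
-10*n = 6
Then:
No Solution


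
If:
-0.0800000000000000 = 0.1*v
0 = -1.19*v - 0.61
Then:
No Solution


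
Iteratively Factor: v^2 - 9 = (v - 3)*(v + 3)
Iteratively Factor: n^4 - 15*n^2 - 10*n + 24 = (n + 2)*(n^3 - 2*n^2 - 11*n + 12) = (n - 4)*(n + 2)*(n^2 + 2*n - 3) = (n - 4)*(n - 1)*(n + 2)*(n + 3)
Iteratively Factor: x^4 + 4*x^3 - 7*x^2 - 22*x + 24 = (x - 2)*(x^3 + 6*x^2 + 5*x - 12) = (x - 2)*(x - 1)*(x^2 + 7*x + 12) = (x - 2)*(x - 1)*(x + 3)*(x + 4)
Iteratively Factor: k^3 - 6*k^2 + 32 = (k + 2)*(k^2 - 8*k + 16) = (k - 4)*(k + 2)*(k - 4)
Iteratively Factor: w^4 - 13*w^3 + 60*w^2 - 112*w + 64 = (w - 4)*(w^3 - 9*w^2 + 24*w - 16) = (w - 4)^2*(w^2 - 5*w + 4) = (w - 4)^3*(w - 1)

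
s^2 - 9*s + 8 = (s - 8)*(s - 1)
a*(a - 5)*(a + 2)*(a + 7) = a^4 + 4*a^3 - 31*a^2 - 70*a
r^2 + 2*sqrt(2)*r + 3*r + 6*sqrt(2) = (r + 3)*(r + 2*sqrt(2))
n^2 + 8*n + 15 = (n + 3)*(n + 5)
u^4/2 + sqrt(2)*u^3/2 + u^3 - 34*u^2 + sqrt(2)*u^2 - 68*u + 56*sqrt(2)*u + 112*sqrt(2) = (u/2 + 1)*(u - 4*sqrt(2))*(u - 2*sqrt(2))*(u + 7*sqrt(2))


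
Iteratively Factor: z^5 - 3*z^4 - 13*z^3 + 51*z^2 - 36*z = (z - 3)*(z^4 - 13*z^2 + 12*z) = (z - 3)*(z + 4)*(z^3 - 4*z^2 + 3*z) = (z - 3)^2*(z + 4)*(z^2 - z) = (z - 3)^2*(z - 1)*(z + 4)*(z)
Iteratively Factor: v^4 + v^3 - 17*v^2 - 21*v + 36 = (v - 1)*(v^3 + 2*v^2 - 15*v - 36) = (v - 1)*(v + 3)*(v^2 - v - 12) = (v - 1)*(v + 3)^2*(v - 4)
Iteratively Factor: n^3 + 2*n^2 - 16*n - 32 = (n - 4)*(n^2 + 6*n + 8) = (n - 4)*(n + 4)*(n + 2)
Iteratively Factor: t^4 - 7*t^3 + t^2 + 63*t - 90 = (t - 5)*(t^3 - 2*t^2 - 9*t + 18) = (t - 5)*(t - 2)*(t^2 - 9) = (t - 5)*(t - 3)*(t - 2)*(t + 3)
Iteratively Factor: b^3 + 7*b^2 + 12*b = (b + 4)*(b^2 + 3*b) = (b + 3)*(b + 4)*(b)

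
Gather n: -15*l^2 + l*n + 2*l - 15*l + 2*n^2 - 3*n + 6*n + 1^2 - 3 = -15*l^2 - 13*l + 2*n^2 + n*(l + 3) - 2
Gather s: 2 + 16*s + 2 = 16*s + 4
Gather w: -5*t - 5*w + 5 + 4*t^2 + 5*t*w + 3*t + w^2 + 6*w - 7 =4*t^2 - 2*t + w^2 + w*(5*t + 1) - 2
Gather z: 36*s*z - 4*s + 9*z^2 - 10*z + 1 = -4*s + 9*z^2 + z*(36*s - 10) + 1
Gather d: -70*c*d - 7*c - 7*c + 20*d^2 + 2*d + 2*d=-14*c + 20*d^2 + d*(4 - 70*c)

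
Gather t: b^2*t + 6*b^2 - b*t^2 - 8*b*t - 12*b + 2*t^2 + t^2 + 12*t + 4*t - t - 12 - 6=6*b^2 - 12*b + t^2*(3 - b) + t*(b^2 - 8*b + 15) - 18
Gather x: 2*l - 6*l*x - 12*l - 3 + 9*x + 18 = -10*l + x*(9 - 6*l) + 15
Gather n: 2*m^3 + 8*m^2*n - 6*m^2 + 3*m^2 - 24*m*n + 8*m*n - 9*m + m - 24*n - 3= 2*m^3 - 3*m^2 - 8*m + n*(8*m^2 - 16*m - 24) - 3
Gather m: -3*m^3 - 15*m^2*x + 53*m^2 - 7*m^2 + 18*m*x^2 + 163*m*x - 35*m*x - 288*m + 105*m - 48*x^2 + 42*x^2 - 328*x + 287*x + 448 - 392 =-3*m^3 + m^2*(46 - 15*x) + m*(18*x^2 + 128*x - 183) - 6*x^2 - 41*x + 56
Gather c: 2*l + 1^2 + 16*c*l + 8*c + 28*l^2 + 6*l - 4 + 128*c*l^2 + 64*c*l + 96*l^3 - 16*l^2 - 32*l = c*(128*l^2 + 80*l + 8) + 96*l^3 + 12*l^2 - 24*l - 3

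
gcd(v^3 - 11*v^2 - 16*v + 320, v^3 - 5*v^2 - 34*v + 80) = v^2 - 3*v - 40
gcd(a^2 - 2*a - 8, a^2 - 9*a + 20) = a - 4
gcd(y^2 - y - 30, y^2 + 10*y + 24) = 1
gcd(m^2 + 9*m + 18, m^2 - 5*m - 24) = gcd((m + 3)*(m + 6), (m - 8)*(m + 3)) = m + 3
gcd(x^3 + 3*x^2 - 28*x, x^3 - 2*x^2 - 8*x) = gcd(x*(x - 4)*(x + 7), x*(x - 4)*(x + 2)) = x^2 - 4*x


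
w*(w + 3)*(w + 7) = w^3 + 10*w^2 + 21*w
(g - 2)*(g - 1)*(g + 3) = g^3 - 7*g + 6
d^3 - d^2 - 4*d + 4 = (d - 2)*(d - 1)*(d + 2)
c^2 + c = c*(c + 1)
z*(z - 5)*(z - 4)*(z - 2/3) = z^4 - 29*z^3/3 + 26*z^2 - 40*z/3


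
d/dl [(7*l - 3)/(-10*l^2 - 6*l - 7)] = (70*l^2 - 60*l - 67)/(100*l^4 + 120*l^3 + 176*l^2 + 84*l + 49)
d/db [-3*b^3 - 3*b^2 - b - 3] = -9*b^2 - 6*b - 1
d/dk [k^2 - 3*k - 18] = 2*k - 3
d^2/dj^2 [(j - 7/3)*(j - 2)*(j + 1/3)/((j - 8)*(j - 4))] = 10*(121*j^3 - 1374*j^2 + 4872*j - 4832)/(9*(j^6 - 36*j^5 + 528*j^4 - 4032*j^3 + 16896*j^2 - 36864*j + 32768))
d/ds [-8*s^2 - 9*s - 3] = -16*s - 9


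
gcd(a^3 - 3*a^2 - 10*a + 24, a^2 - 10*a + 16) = a - 2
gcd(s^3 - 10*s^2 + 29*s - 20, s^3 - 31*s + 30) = s^2 - 6*s + 5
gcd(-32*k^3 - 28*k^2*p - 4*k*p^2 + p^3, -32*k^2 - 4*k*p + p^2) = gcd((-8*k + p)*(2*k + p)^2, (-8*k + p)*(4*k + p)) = -8*k + p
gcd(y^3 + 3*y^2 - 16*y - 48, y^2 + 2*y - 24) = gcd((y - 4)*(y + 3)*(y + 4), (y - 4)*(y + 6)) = y - 4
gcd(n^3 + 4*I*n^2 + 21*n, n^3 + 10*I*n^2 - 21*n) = n^2 + 7*I*n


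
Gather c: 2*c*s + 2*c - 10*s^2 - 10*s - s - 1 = c*(2*s + 2) - 10*s^2 - 11*s - 1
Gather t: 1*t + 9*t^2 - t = 9*t^2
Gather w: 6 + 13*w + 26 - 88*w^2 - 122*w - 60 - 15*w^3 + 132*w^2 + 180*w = -15*w^3 + 44*w^2 + 71*w - 28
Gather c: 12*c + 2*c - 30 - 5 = 14*c - 35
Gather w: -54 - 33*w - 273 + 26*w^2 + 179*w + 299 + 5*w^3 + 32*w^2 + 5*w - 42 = 5*w^3 + 58*w^2 + 151*w - 70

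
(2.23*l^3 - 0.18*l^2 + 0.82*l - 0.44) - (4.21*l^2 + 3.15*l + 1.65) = 2.23*l^3 - 4.39*l^2 - 2.33*l - 2.09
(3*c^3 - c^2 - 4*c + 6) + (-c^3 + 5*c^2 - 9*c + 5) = 2*c^3 + 4*c^2 - 13*c + 11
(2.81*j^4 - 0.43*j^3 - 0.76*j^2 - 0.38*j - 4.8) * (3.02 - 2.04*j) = -5.7324*j^5 + 9.3634*j^4 + 0.2518*j^3 - 1.52*j^2 + 8.6444*j - 14.496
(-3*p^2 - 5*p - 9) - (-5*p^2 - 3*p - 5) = 2*p^2 - 2*p - 4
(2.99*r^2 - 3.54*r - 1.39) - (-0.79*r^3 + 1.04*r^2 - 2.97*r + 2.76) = 0.79*r^3 + 1.95*r^2 - 0.57*r - 4.15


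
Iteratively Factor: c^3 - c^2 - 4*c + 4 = (c - 1)*(c^2 - 4) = (c - 2)*(c - 1)*(c + 2)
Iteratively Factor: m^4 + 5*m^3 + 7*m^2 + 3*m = (m + 1)*(m^3 + 4*m^2 + 3*m) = m*(m + 1)*(m^2 + 4*m + 3) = m*(m + 1)^2*(m + 3)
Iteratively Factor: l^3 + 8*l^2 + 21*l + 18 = (l + 3)*(l^2 + 5*l + 6) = (l + 3)^2*(l + 2)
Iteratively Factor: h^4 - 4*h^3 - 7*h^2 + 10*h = (h)*(h^3 - 4*h^2 - 7*h + 10) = h*(h - 5)*(h^2 + h - 2) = h*(h - 5)*(h + 2)*(h - 1)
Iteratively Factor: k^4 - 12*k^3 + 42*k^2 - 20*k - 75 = (k + 1)*(k^3 - 13*k^2 + 55*k - 75) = (k - 3)*(k + 1)*(k^2 - 10*k + 25) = (k - 5)*(k - 3)*(k + 1)*(k - 5)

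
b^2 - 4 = (b - 2)*(b + 2)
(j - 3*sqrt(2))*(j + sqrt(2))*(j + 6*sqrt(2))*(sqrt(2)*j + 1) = sqrt(2)*j^4 + 9*j^3 - 26*sqrt(2)*j^2 - 102*j - 36*sqrt(2)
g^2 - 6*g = g*(g - 6)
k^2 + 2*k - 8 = (k - 2)*(k + 4)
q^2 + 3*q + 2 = (q + 1)*(q + 2)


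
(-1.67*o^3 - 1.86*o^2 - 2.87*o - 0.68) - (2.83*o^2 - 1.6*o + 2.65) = -1.67*o^3 - 4.69*o^2 - 1.27*o - 3.33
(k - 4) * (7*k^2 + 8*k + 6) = 7*k^3 - 20*k^2 - 26*k - 24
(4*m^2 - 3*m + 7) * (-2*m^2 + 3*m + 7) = -8*m^4 + 18*m^3 + 5*m^2 + 49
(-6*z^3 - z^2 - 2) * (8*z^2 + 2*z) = -48*z^5 - 20*z^4 - 2*z^3 - 16*z^2 - 4*z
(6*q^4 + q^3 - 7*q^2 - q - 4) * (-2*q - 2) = -12*q^5 - 14*q^4 + 12*q^3 + 16*q^2 + 10*q + 8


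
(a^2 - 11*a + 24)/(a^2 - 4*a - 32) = (a - 3)/(a + 4)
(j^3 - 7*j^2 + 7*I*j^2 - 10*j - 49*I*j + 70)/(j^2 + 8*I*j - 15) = (j^2 + j*(-7 + 2*I) - 14*I)/(j + 3*I)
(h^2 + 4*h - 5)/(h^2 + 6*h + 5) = (h - 1)/(h + 1)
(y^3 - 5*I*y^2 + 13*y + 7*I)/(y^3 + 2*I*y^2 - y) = (y - 7*I)/y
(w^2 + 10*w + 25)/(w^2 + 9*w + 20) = (w + 5)/(w + 4)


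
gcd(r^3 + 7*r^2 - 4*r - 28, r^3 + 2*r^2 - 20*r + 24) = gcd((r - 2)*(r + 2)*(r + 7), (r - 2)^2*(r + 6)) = r - 2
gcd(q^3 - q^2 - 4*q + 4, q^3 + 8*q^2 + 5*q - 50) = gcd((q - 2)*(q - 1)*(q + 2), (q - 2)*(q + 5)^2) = q - 2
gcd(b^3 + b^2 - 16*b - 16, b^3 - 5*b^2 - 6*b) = b + 1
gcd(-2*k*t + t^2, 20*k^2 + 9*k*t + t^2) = 1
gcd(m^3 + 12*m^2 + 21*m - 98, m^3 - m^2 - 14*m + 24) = m - 2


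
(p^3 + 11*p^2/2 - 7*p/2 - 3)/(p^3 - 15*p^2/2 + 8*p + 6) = (p^2 + 5*p - 6)/(p^2 - 8*p + 12)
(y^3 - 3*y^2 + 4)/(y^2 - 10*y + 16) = (y^2 - y - 2)/(y - 8)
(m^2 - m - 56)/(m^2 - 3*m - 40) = (m + 7)/(m + 5)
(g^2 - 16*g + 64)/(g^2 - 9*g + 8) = (g - 8)/(g - 1)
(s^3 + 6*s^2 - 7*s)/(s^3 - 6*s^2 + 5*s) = (s + 7)/(s - 5)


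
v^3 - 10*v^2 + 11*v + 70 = (v - 7)*(v - 5)*(v + 2)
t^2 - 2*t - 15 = (t - 5)*(t + 3)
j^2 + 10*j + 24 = (j + 4)*(j + 6)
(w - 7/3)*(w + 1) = w^2 - 4*w/3 - 7/3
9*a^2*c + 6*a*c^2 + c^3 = c*(3*a + c)^2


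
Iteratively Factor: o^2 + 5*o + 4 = (o + 1)*(o + 4)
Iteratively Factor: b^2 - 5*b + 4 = (b - 1)*(b - 4)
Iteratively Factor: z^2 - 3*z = (z - 3)*(z)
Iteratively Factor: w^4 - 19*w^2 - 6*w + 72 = (w - 2)*(w^3 + 2*w^2 - 15*w - 36) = (w - 4)*(w - 2)*(w^2 + 6*w + 9) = (w - 4)*(w - 2)*(w + 3)*(w + 3)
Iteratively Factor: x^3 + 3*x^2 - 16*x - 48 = (x + 4)*(x^2 - x - 12) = (x + 3)*(x + 4)*(x - 4)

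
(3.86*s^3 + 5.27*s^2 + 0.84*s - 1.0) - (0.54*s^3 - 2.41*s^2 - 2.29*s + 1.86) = 3.32*s^3 + 7.68*s^2 + 3.13*s - 2.86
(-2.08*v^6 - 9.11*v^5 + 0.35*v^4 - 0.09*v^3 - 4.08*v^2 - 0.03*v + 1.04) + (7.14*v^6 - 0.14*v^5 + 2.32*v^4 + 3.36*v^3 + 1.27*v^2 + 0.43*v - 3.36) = 5.06*v^6 - 9.25*v^5 + 2.67*v^4 + 3.27*v^3 - 2.81*v^2 + 0.4*v - 2.32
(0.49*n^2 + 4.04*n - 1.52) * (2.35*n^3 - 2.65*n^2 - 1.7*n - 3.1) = 1.1515*n^5 + 8.1955*n^4 - 15.111*n^3 - 4.359*n^2 - 9.94*n + 4.712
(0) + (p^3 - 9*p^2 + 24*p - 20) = p^3 - 9*p^2 + 24*p - 20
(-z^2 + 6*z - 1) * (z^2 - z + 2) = -z^4 + 7*z^3 - 9*z^2 + 13*z - 2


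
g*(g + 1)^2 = g^3 + 2*g^2 + g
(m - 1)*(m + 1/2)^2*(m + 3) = m^4 + 3*m^3 - 3*m^2/4 - 5*m/2 - 3/4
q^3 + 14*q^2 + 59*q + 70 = (q + 2)*(q + 5)*(q + 7)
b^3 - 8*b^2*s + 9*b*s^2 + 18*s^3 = (b - 6*s)*(b - 3*s)*(b + s)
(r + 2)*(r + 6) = r^2 + 8*r + 12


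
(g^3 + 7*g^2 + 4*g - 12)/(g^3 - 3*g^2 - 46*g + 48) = (g + 2)/(g - 8)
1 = 1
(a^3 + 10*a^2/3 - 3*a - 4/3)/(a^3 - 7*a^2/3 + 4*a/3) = (3*a^2 + 13*a + 4)/(a*(3*a - 4))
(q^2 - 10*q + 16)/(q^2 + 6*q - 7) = (q^2 - 10*q + 16)/(q^2 + 6*q - 7)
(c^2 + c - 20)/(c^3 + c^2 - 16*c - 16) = (c + 5)/(c^2 + 5*c + 4)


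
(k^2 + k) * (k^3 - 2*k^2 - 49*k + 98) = k^5 - k^4 - 51*k^3 + 49*k^2 + 98*k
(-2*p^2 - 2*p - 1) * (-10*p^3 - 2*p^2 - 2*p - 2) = 20*p^5 + 24*p^4 + 18*p^3 + 10*p^2 + 6*p + 2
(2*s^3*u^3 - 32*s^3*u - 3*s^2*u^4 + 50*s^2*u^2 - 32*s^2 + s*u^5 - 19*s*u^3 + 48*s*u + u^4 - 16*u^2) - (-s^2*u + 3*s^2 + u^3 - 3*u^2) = 2*s^3*u^3 - 32*s^3*u - 3*s^2*u^4 + 50*s^2*u^2 + s^2*u - 35*s^2 + s*u^5 - 19*s*u^3 + 48*s*u + u^4 - u^3 - 13*u^2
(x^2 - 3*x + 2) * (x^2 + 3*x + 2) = x^4 - 5*x^2 + 4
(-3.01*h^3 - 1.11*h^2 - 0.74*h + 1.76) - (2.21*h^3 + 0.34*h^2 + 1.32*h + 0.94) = -5.22*h^3 - 1.45*h^2 - 2.06*h + 0.82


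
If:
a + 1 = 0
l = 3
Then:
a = -1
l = 3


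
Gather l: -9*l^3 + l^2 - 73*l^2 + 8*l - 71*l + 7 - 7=-9*l^3 - 72*l^2 - 63*l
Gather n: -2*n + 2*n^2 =2*n^2 - 2*n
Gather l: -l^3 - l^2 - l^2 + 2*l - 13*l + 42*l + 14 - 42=-l^3 - 2*l^2 + 31*l - 28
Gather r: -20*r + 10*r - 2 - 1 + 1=-10*r - 2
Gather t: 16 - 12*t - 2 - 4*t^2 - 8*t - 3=-4*t^2 - 20*t + 11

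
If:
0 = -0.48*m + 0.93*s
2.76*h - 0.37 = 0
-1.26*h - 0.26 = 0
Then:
No Solution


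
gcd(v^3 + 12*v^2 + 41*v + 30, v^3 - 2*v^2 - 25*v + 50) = v + 5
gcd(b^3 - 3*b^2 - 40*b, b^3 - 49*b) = b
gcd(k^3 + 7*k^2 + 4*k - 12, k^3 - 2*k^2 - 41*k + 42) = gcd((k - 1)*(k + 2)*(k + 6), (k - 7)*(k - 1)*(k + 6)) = k^2 + 5*k - 6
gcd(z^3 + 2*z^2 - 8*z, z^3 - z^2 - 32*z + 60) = z - 2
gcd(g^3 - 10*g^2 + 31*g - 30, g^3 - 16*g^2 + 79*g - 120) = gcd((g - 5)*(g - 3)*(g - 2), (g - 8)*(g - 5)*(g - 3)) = g^2 - 8*g + 15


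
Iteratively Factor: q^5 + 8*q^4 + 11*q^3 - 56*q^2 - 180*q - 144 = (q + 2)*(q^4 + 6*q^3 - q^2 - 54*q - 72) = (q + 2)^2*(q^3 + 4*q^2 - 9*q - 36) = (q - 3)*(q + 2)^2*(q^2 + 7*q + 12) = (q - 3)*(q + 2)^2*(q + 3)*(q + 4)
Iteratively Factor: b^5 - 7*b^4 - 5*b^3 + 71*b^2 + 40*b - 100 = (b + 2)*(b^4 - 9*b^3 + 13*b^2 + 45*b - 50) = (b - 5)*(b + 2)*(b^3 - 4*b^2 - 7*b + 10) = (b - 5)^2*(b + 2)*(b^2 + b - 2) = (b - 5)^2*(b + 2)^2*(b - 1)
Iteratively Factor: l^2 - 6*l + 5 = (l - 1)*(l - 5)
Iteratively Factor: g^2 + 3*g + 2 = (g + 1)*(g + 2)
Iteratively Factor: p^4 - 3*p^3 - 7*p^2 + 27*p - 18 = (p - 1)*(p^3 - 2*p^2 - 9*p + 18) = (p - 3)*(p - 1)*(p^2 + p - 6) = (p - 3)*(p - 1)*(p + 3)*(p - 2)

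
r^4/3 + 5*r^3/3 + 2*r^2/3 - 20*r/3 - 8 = (r/3 + 1)*(r - 2)*(r + 2)^2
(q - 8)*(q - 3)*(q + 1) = q^3 - 10*q^2 + 13*q + 24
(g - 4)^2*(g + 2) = g^3 - 6*g^2 + 32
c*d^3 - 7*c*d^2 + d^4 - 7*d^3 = d^2*(c + d)*(d - 7)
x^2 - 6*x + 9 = (x - 3)^2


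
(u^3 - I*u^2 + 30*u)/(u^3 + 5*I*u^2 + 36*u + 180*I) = u/(u + 6*I)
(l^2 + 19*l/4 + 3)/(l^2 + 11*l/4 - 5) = (4*l + 3)/(4*l - 5)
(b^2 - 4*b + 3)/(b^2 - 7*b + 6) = (b - 3)/(b - 6)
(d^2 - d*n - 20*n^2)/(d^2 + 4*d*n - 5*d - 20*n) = (d - 5*n)/(d - 5)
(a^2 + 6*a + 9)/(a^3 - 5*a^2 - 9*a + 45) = (a + 3)/(a^2 - 8*a + 15)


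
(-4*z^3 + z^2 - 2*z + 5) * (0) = 0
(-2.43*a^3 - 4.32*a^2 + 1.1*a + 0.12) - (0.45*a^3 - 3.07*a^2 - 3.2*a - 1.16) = -2.88*a^3 - 1.25*a^2 + 4.3*a + 1.28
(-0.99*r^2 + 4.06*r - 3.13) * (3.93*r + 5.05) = -3.8907*r^3 + 10.9563*r^2 + 8.2021*r - 15.8065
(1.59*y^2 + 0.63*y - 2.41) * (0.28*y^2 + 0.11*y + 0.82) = 0.4452*y^4 + 0.3513*y^3 + 0.6983*y^2 + 0.2515*y - 1.9762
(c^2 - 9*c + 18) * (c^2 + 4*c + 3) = c^4 - 5*c^3 - 15*c^2 + 45*c + 54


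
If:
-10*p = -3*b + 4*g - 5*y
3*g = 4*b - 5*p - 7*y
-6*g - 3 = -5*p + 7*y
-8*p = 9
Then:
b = -7467/2360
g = -627/1180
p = -9/8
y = -1833/2360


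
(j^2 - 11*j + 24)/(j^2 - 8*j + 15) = (j - 8)/(j - 5)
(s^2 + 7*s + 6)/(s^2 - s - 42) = (s + 1)/(s - 7)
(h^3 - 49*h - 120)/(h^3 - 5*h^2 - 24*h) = (h + 5)/h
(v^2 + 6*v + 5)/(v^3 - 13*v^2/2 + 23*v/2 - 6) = 2*(v^2 + 6*v + 5)/(2*v^3 - 13*v^2 + 23*v - 12)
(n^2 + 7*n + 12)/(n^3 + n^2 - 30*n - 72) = 1/(n - 6)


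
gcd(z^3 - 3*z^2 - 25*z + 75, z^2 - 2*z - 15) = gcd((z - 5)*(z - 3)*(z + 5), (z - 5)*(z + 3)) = z - 5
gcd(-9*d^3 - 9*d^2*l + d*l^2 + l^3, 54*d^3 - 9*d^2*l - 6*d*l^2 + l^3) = 9*d^2 - l^2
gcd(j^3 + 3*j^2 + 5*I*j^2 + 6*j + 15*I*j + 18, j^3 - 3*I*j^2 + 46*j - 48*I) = j^2 + 5*I*j + 6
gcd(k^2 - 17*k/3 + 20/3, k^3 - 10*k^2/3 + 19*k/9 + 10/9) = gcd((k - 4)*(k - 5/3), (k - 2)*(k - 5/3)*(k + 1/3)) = k - 5/3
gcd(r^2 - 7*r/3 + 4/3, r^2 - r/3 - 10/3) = 1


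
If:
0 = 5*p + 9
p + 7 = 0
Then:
No Solution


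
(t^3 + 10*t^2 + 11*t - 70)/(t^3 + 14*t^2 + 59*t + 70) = (t - 2)/(t + 2)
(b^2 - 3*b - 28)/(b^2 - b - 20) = (b - 7)/(b - 5)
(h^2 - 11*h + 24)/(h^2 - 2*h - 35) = (-h^2 + 11*h - 24)/(-h^2 + 2*h + 35)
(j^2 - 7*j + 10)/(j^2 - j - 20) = (j - 2)/(j + 4)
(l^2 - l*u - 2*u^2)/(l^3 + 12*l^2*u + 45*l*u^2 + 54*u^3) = (l^2 - l*u - 2*u^2)/(l^3 + 12*l^2*u + 45*l*u^2 + 54*u^3)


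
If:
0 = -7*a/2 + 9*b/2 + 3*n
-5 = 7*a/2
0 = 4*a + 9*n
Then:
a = -10/7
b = -290/189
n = 40/63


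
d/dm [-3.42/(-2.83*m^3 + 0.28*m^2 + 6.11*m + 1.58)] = (-29.0358*m^2 + 1.9152*m + 20.8962)/(-2.83*m^3 + 0.28*m^2 + 6.11*m + 1.58)^2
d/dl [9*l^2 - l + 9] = 18*l - 1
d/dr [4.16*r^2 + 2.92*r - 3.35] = 8.32*r + 2.92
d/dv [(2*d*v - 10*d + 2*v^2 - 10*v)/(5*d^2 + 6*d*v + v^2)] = 10*(d + 1)/(25*d^2 + 10*d*v + v^2)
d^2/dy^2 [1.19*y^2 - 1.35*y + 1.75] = 2.38000000000000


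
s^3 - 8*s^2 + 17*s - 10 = (s - 5)*(s - 2)*(s - 1)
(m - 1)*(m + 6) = m^2 + 5*m - 6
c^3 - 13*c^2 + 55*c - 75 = (c - 5)^2*(c - 3)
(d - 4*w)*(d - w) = d^2 - 5*d*w + 4*w^2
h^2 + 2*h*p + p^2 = (h + p)^2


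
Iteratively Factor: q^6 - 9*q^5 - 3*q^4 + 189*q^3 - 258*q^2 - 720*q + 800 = (q - 4)*(q^5 - 5*q^4 - 23*q^3 + 97*q^2 + 130*q - 200) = (q - 4)*(q + 2)*(q^4 - 7*q^3 - 9*q^2 + 115*q - 100) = (q - 5)*(q - 4)*(q + 2)*(q^3 - 2*q^2 - 19*q + 20) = (q - 5)*(q - 4)*(q + 2)*(q + 4)*(q^2 - 6*q + 5) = (q - 5)*(q - 4)*(q - 1)*(q + 2)*(q + 4)*(q - 5)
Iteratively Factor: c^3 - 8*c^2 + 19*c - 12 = (c - 4)*(c^2 - 4*c + 3) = (c - 4)*(c - 3)*(c - 1)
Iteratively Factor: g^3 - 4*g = (g - 2)*(g^2 + 2*g) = g*(g - 2)*(g + 2)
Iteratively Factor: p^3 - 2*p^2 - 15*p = (p)*(p^2 - 2*p - 15) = p*(p + 3)*(p - 5)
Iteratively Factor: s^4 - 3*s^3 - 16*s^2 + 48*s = (s - 3)*(s^3 - 16*s) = s*(s - 3)*(s^2 - 16) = s*(s - 4)*(s - 3)*(s + 4)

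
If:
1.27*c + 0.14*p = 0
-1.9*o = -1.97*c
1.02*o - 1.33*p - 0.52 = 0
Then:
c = 0.04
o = 0.04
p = -0.36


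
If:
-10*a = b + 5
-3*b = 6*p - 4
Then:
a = p/5 - 19/30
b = 4/3 - 2*p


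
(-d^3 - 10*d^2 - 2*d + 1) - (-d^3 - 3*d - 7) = -10*d^2 + d + 8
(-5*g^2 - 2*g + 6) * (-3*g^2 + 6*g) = 15*g^4 - 24*g^3 - 30*g^2 + 36*g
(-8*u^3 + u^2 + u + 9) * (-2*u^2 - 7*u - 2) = 16*u^5 + 54*u^4 + 7*u^3 - 27*u^2 - 65*u - 18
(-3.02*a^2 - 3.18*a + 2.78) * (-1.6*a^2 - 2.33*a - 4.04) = 4.832*a^4 + 12.1246*a^3 + 15.1622*a^2 + 6.3698*a - 11.2312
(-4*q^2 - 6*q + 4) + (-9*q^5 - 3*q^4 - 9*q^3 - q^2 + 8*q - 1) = -9*q^5 - 3*q^4 - 9*q^3 - 5*q^2 + 2*q + 3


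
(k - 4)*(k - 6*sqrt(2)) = k^2 - 6*sqrt(2)*k - 4*k + 24*sqrt(2)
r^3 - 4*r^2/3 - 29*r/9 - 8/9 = (r - 8/3)*(r + 1/3)*(r + 1)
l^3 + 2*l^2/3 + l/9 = l*(l + 1/3)^2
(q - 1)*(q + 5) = q^2 + 4*q - 5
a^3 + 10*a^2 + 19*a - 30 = (a - 1)*(a + 5)*(a + 6)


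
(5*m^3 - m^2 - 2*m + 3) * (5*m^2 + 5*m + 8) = 25*m^5 + 20*m^4 + 25*m^3 - 3*m^2 - m + 24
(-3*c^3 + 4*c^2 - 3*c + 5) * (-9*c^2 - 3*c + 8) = 27*c^5 - 27*c^4 - 9*c^3 - 4*c^2 - 39*c + 40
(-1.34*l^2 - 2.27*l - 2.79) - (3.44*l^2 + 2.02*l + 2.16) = -4.78*l^2 - 4.29*l - 4.95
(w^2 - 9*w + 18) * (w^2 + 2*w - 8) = w^4 - 7*w^3 - 8*w^2 + 108*w - 144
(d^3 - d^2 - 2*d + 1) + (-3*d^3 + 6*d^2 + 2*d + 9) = -2*d^3 + 5*d^2 + 10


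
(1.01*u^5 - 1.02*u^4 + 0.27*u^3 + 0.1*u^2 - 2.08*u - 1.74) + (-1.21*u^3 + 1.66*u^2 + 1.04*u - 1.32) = 1.01*u^5 - 1.02*u^4 - 0.94*u^3 + 1.76*u^2 - 1.04*u - 3.06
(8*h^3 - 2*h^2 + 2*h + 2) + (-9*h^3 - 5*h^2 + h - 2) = -h^3 - 7*h^2 + 3*h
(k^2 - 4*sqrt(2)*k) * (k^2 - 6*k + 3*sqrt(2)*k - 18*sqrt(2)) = k^4 - 6*k^3 - sqrt(2)*k^3 - 24*k^2 + 6*sqrt(2)*k^2 + 144*k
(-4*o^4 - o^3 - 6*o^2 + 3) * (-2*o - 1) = 8*o^5 + 6*o^4 + 13*o^3 + 6*o^2 - 6*o - 3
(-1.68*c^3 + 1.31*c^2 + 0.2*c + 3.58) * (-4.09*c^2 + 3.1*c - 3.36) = 6.8712*c^5 - 10.5659*c^4 + 8.8878*c^3 - 18.4238*c^2 + 10.426*c - 12.0288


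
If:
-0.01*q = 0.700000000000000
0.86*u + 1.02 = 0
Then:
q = -70.00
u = -1.19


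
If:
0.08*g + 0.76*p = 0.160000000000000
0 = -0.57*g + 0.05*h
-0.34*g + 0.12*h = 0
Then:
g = 0.00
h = 0.00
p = 0.21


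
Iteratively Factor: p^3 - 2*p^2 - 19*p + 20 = (p - 1)*(p^2 - p - 20) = (p - 1)*(p + 4)*(p - 5)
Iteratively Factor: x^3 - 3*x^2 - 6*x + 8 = (x + 2)*(x^2 - 5*x + 4) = (x - 4)*(x + 2)*(x - 1)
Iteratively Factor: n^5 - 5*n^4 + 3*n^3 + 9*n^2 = (n)*(n^4 - 5*n^3 + 3*n^2 + 9*n) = n*(n - 3)*(n^3 - 2*n^2 - 3*n) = n*(n - 3)*(n + 1)*(n^2 - 3*n) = n*(n - 3)^2*(n + 1)*(n)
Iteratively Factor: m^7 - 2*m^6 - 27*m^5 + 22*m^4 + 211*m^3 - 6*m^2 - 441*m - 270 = (m - 5)*(m^6 + 3*m^5 - 12*m^4 - 38*m^3 + 21*m^2 + 99*m + 54) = (m - 5)*(m + 3)*(m^5 - 12*m^3 - 2*m^2 + 27*m + 18) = (m - 5)*(m - 3)*(m + 3)*(m^4 + 3*m^3 - 3*m^2 - 11*m - 6) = (m - 5)*(m - 3)*(m + 1)*(m + 3)*(m^3 + 2*m^2 - 5*m - 6) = (m - 5)*(m - 3)*(m + 1)^2*(m + 3)*(m^2 + m - 6) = (m - 5)*(m - 3)*(m - 2)*(m + 1)^2*(m + 3)*(m + 3)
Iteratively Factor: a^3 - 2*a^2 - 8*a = (a)*(a^2 - 2*a - 8) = a*(a + 2)*(a - 4)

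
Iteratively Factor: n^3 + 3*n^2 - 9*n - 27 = (n - 3)*(n^2 + 6*n + 9) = (n - 3)*(n + 3)*(n + 3)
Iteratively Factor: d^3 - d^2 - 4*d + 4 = (d - 1)*(d^2 - 4) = (d - 2)*(d - 1)*(d + 2)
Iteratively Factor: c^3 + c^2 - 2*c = (c - 1)*(c^2 + 2*c) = c*(c - 1)*(c + 2)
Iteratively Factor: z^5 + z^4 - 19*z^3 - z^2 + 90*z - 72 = (z + 3)*(z^4 - 2*z^3 - 13*z^2 + 38*z - 24) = (z - 1)*(z + 3)*(z^3 - z^2 - 14*z + 24) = (z - 3)*(z - 1)*(z + 3)*(z^2 + 2*z - 8) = (z - 3)*(z - 1)*(z + 3)*(z + 4)*(z - 2)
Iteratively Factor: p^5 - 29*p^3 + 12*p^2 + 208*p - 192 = (p - 3)*(p^4 + 3*p^3 - 20*p^2 - 48*p + 64) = (p - 3)*(p - 1)*(p^3 + 4*p^2 - 16*p - 64) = (p - 4)*(p - 3)*(p - 1)*(p^2 + 8*p + 16) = (p - 4)*(p - 3)*(p - 1)*(p + 4)*(p + 4)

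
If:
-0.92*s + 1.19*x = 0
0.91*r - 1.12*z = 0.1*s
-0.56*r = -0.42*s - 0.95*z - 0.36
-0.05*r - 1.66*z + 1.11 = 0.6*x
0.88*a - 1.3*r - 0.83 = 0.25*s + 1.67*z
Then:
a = 4.38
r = 1.21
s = -1.84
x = -1.42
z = 1.15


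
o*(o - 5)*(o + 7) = o^3 + 2*o^2 - 35*o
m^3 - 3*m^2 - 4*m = m*(m - 4)*(m + 1)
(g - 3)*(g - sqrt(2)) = g^2 - 3*g - sqrt(2)*g + 3*sqrt(2)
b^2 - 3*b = b*(b - 3)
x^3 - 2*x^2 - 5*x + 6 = (x - 3)*(x - 1)*(x + 2)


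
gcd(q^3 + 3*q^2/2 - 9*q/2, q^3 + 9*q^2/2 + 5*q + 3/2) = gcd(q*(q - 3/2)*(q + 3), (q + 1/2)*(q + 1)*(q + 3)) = q + 3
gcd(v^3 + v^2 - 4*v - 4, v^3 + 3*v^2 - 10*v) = v - 2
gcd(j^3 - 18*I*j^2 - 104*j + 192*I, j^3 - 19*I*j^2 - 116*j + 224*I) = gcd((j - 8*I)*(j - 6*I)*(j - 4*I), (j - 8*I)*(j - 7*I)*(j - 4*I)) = j^2 - 12*I*j - 32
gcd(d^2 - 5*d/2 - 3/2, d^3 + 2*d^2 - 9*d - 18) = d - 3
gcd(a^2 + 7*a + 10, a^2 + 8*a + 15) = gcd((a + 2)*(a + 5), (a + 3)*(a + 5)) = a + 5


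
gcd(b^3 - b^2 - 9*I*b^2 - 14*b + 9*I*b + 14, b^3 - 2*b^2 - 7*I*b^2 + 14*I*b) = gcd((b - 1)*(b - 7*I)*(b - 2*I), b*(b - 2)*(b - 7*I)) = b - 7*I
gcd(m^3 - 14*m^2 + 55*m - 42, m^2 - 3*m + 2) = m - 1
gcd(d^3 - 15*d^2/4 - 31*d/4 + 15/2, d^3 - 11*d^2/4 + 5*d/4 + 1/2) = 1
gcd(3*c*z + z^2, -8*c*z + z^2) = z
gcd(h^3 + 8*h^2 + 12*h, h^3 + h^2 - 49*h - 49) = 1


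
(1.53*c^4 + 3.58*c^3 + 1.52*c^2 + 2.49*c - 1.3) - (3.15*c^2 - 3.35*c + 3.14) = 1.53*c^4 + 3.58*c^3 - 1.63*c^2 + 5.84*c - 4.44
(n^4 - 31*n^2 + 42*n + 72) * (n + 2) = n^5 + 2*n^4 - 31*n^3 - 20*n^2 + 156*n + 144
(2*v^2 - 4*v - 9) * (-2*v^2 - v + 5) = -4*v^4 + 6*v^3 + 32*v^2 - 11*v - 45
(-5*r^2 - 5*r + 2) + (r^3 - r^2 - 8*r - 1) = r^3 - 6*r^2 - 13*r + 1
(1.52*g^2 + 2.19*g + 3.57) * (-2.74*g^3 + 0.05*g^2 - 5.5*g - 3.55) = -4.1648*g^5 - 5.9246*g^4 - 18.0323*g^3 - 17.2625*g^2 - 27.4095*g - 12.6735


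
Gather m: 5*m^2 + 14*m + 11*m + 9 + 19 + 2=5*m^2 + 25*m + 30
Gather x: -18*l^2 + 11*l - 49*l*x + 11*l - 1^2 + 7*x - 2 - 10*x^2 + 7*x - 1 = -18*l^2 + 22*l - 10*x^2 + x*(14 - 49*l) - 4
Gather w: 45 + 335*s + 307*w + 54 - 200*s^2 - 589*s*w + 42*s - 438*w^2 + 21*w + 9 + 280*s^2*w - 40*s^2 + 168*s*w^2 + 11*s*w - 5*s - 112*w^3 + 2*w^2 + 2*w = -240*s^2 + 372*s - 112*w^3 + w^2*(168*s - 436) + w*(280*s^2 - 578*s + 330) + 108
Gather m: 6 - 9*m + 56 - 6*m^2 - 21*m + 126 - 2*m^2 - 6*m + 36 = -8*m^2 - 36*m + 224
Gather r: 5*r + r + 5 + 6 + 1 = 6*r + 12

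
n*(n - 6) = n^2 - 6*n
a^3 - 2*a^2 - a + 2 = (a - 2)*(a - 1)*(a + 1)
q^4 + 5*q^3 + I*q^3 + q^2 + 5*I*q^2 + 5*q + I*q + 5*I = (q + 5)*(q - I)*(q + I)^2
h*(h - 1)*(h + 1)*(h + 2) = h^4 + 2*h^3 - h^2 - 2*h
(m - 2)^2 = m^2 - 4*m + 4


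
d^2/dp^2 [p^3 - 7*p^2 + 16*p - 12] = 6*p - 14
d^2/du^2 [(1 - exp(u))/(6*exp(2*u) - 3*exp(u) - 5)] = (-36*exp(4*u) + 126*exp(3*u) - 234*exp(2*u) + 144*exp(u) - 40)*exp(u)/(216*exp(6*u) - 324*exp(5*u) - 378*exp(4*u) + 513*exp(3*u) + 315*exp(2*u) - 225*exp(u) - 125)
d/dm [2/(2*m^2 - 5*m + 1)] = 2*(5 - 4*m)/(2*m^2 - 5*m + 1)^2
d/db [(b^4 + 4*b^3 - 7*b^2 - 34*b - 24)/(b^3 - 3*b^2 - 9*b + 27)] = (b^4 - 41*b^2 - 142*b - 126)/(b^4 - 18*b^2 + 81)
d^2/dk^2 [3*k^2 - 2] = 6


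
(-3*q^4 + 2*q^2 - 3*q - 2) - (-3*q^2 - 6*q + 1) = -3*q^4 + 5*q^2 + 3*q - 3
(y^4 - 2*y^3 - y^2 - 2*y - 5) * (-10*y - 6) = -10*y^5 + 14*y^4 + 22*y^3 + 26*y^2 + 62*y + 30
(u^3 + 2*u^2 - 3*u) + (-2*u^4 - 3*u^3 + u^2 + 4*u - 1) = -2*u^4 - 2*u^3 + 3*u^2 + u - 1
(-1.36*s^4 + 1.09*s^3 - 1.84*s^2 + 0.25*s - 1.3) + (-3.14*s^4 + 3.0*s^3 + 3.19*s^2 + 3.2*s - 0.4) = -4.5*s^4 + 4.09*s^3 + 1.35*s^2 + 3.45*s - 1.7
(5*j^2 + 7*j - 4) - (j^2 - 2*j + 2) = 4*j^2 + 9*j - 6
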